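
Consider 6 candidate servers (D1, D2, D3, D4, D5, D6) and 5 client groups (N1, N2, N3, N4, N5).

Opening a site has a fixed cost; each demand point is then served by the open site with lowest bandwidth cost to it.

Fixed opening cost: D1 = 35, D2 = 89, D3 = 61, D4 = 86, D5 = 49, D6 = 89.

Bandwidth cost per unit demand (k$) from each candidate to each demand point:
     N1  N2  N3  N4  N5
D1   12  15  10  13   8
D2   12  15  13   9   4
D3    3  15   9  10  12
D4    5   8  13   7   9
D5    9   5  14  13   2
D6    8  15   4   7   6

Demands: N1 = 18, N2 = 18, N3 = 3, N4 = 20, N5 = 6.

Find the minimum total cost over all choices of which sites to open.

493

Open {D3, D5}: assign each demand point to its cheapest open site.
  N1→D3 18×3=54, N2→D5 18×5=90, N3→D3 3×9=27, N4→D3 20×10=200, N5→D5 6×2=12
  bandwidth cost 383, fixed 110 → total 493.
Compare {D4, D5}: bandwidth cost 371 + fixed 135 = 506.
Compare {D3, D5, D6}: bandwidth cost 308 + fixed 199 = 507.
Compare {D3, D4, D5}: bandwidth cost 323 + fixed 196 = 519.
All other subsets cost ≥ 506. Minimum total cost: 493.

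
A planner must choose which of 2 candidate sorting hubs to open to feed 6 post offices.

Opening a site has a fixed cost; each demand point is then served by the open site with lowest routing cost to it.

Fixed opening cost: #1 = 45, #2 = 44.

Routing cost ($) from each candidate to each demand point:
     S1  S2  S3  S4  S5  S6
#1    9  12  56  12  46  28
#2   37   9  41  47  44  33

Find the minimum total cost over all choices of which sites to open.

Open {#1}: assign each demand point to its cheapest open site.
  S1→#1 9, S2→#1 12, S3→#1 56, S4→#1 12, S5→#1 46, S6→#1 28
  routing cost 163, fixed 45 → total 208.
Compare {#1, #2}: routing cost 143 + fixed 89 = 232.
Compare {#2}: routing cost 211 + fixed 44 = 255.

208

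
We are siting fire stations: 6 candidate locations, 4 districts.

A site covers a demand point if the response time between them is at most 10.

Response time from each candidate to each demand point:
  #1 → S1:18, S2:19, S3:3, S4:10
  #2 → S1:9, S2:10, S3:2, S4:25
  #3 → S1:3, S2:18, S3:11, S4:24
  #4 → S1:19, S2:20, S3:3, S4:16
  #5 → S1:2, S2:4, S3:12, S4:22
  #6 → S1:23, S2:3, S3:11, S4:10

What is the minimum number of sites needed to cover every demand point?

Coverage sets (demand points within 10 of each site):
  #1: {S3, S4}
  #2: {S1, S2, S3}
  #3: {S1}
  #4: {S3}
  #5: {S1, S2}
  #6: {S2, S4}
No single site covers all 4 demand points.
But {#1, #2} covers everything, so the minimum is 2.

2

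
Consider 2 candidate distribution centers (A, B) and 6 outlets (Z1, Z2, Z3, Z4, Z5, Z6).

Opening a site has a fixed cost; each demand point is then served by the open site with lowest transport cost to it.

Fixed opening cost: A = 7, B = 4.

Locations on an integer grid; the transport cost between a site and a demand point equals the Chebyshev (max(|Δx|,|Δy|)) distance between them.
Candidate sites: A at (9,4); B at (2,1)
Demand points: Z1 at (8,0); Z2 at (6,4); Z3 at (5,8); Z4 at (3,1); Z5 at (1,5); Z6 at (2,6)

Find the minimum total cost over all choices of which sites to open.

31

Open {B}: assign each demand point to its cheapest open site.
  Z1→B 6, Z2→B 4, Z3→B 7, Z4→B 1, Z5→B 4, Z6→B 5
  transport cost 27, fixed 4 → total 31.
Compare {A, B}: transport cost 21 + fixed 11 = 32.
Compare {A}: transport cost 32 + fixed 7 = 39.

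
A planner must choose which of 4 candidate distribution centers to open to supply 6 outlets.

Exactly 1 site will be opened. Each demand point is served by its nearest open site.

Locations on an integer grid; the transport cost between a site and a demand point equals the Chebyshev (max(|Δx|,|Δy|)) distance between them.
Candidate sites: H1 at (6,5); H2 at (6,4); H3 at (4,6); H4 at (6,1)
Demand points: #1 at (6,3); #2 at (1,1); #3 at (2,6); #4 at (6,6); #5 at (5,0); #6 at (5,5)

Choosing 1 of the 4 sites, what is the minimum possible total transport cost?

Open {H2}.
  #1→H2 1, #2→H2 5, #3→H2 4, #4→H2 2, #5→H2 4, #6→H2 1  ⇒ total 17.
Compare {H1}: total 18.
Compare {H3}: total 19.
No size-1 selection does better; minimum is 17.

17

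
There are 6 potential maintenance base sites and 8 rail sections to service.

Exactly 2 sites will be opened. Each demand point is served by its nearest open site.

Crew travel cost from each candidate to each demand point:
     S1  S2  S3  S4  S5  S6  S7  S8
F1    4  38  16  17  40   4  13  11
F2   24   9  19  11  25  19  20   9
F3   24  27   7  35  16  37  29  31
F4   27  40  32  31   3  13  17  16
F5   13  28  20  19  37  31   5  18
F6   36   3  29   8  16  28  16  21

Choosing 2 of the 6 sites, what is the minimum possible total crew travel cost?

Open {F1, F6}.
  S1→F1 4, S2→F6 3, S3→F1 16, S4→F6 8, S5→F6 16, S6→F1 4, S7→F1 13, S8→F1 11  ⇒ total 75.
Compare {F1, F2}: total 91.
Compare {F1, F3}: total 99.
No size-2 selection does better; minimum is 75.

75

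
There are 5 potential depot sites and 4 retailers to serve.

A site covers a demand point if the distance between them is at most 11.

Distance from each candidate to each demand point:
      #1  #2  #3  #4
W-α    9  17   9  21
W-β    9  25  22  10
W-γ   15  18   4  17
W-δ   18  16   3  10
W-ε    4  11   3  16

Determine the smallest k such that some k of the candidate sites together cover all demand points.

2

Coverage sets (demand points within 11 of each site):
  W-α: {#1, #3}
  W-β: {#1, #4}
  W-γ: {#3}
  W-δ: {#3, #4}
  W-ε: {#1, #2, #3}
No single site covers all 4 demand points.
But {W-β, W-ε} covers everything, so the minimum is 2.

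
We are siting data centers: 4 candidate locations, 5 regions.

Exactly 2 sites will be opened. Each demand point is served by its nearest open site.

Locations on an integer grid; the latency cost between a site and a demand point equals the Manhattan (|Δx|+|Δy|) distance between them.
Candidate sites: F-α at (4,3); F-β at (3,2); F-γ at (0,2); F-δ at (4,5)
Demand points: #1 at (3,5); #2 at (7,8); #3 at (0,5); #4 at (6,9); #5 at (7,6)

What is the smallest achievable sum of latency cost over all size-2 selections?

20

Open {F-γ, F-δ}.
  #1→F-δ 1, #2→F-δ 6, #3→F-γ 3, #4→F-δ 6, #5→F-δ 4  ⇒ total 20.
Compare {F-α, F-δ}: total 21.
Compare {F-β, F-δ}: total 21.
No size-2 selection does better; minimum is 20.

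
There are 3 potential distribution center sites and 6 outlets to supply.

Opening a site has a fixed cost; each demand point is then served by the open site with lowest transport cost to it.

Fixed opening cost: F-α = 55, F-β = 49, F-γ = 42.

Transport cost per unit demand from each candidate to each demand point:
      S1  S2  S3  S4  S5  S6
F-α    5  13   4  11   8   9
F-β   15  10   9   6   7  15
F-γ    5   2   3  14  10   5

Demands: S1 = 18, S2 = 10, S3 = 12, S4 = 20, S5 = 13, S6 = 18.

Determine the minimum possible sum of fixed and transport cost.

538

Open {F-β, F-γ}: assign each demand point to its cheapest open site.
  S1→F-γ 18×5=90, S2→F-γ 10×2=20, S3→F-γ 12×3=36, S4→F-β 20×6=120, S5→F-β 13×7=91, S6→F-γ 18×5=90
  transport cost 447, fixed 91 → total 538.
Compare {F-α, F-β, F-γ}: transport cost 447 + fixed 146 = 593.
Compare {F-α, F-γ}: transport cost 560 + fixed 97 = 657.
Compare {F-γ}: transport cost 646 + fixed 42 = 688.
All other subsets cost ≥ 593. Minimum total cost: 538.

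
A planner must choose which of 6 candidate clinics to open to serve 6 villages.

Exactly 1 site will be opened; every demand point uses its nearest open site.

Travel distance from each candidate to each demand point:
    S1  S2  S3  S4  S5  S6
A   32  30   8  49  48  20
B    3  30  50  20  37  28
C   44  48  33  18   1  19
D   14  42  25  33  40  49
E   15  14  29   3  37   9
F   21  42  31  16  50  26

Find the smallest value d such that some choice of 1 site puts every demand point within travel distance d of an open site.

37

Open {E}.
  Farthest demand point is S5 at travel distance 37 (to E); all others are ≤ 37.
With {C} the worst case is 48.
With {A} the worst case is 49.
No size-1 selection achieves below 37.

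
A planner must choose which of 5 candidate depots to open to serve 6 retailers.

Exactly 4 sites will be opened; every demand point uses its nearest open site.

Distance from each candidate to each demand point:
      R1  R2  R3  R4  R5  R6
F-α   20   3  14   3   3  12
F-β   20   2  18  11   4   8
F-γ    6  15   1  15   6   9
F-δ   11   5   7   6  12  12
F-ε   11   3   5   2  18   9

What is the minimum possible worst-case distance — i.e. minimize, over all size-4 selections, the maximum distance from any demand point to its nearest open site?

8

Open {F-α, F-β, F-γ, F-δ}.
  Farthest demand point is R6 at distance 8 (to F-β); all others are ≤ 8.
With {F-α, F-β, F-γ, F-ε} the worst case is 8.
With {F-β, F-γ, F-δ, F-ε} the worst case is 8.
No size-4 selection achieves below 8.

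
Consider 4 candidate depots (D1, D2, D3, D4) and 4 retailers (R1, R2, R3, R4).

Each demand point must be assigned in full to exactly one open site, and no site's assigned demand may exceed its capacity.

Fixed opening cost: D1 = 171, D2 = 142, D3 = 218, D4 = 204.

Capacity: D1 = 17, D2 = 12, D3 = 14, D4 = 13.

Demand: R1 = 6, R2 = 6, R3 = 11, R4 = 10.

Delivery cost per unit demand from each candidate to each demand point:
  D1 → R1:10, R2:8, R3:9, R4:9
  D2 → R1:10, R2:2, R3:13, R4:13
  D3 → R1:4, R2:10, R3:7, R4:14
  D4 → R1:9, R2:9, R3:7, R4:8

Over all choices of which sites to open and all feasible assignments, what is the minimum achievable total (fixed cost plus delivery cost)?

756

Open {D1, D2, D4}; cheapest assignment that respects the capacities:
  D1 (cap 17, load 16): R1, R4 — cost 6×10 + 10×9 = 150
  D2 (cap 12, load 6): R2 — cost 6×2 = 12
  D4 (cap 13, load 11): R3 — cost 11×7 = 77
  Shipping 239, fixed 517 → total 756.
  Any other capacity-feasible assignment to {D1, D2, D4} ships for at least 239.
Compare {D1, D2, D3}: its best feasible assignment gives total 770.
Compare {D2, D3, D4}: its best feasible assignment gives total 793.
Every other set of open sites that can feasibly serve all demand totals ≥ 770 even under its best assignment. Minimum: 756.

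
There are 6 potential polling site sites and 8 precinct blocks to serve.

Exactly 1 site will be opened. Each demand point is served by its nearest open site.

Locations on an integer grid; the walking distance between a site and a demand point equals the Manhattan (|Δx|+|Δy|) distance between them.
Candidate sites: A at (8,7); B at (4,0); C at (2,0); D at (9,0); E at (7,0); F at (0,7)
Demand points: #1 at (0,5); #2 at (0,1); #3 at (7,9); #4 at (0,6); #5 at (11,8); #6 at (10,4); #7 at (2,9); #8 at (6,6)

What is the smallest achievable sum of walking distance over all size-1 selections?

54

Open {F}.
  #1→F 2, #2→F 6, #3→F 9, #4→F 1, #5→F 12, #6→F 13, #7→F 4, #8→F 7  ⇒ total 54.
Compare {A}: total 56.
Compare {B}: total 80.
No size-1 selection does better; minimum is 54.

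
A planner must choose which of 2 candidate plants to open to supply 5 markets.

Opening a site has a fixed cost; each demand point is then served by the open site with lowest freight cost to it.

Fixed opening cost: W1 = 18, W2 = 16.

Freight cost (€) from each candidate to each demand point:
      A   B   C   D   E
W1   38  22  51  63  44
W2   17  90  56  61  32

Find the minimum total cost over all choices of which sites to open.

217

Open {W1, W2}: assign each demand point to its cheapest open site.
  A→W2 17, B→W1 22, C→W1 51, D→W2 61, E→W2 32
  freight cost 183, fixed 34 → total 217.
Compare {W1}: freight cost 218 + fixed 18 = 236.
Compare {W2}: freight cost 256 + fixed 16 = 272.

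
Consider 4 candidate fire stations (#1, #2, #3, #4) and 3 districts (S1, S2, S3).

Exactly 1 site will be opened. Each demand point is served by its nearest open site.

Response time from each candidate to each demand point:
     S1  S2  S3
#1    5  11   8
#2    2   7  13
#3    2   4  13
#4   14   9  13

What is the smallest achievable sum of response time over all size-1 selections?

19

Open {#3}.
  S1→#3 2, S2→#3 4, S3→#3 13  ⇒ total 19.
Compare {#2}: total 22.
Compare {#1}: total 24.
No size-1 selection does better; minimum is 19.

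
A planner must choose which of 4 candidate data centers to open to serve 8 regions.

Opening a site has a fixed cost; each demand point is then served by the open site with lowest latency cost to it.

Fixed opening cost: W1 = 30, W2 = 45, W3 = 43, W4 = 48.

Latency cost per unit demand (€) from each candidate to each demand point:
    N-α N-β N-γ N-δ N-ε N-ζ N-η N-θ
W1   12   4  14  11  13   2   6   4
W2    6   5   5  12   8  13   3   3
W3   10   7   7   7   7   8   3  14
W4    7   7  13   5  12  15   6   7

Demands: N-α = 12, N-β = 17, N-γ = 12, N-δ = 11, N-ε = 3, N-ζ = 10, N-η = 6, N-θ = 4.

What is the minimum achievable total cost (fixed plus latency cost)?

Open {W1, W2, W4}: assign each demand point to its cheapest open site.
  N-α→W2 12×6=72, N-β→W1 17×4=68, N-γ→W2 12×5=60, N-δ→W4 11×5=55, N-ε→W2 3×8=24, N-ζ→W1 10×2=20, N-η→W2 6×3=18, N-θ→W2 4×3=12
  latency cost 329, fixed 123 → total 452.
Compare {W1, W2, W3}: latency cost 348 + fixed 118 = 466.
Compare {W1, W2}: latency cost 395 + fixed 75 = 470.
Compare {W1, W3, W4}: latency cost 366 + fixed 121 = 487.
All other subsets cost ≥ 466. Minimum total cost: 452.

452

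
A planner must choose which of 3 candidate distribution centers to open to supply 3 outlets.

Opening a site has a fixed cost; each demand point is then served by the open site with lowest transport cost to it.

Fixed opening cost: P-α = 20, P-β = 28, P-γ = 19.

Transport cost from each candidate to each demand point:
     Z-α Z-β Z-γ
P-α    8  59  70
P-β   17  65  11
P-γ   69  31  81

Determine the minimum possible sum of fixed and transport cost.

106

Open {P-β, P-γ}: assign each demand point to its cheapest open site.
  Z-α→P-β 17, Z-β→P-γ 31, Z-γ→P-β 11
  transport cost 59, fixed 47 → total 106.
Compare {P-α, P-β, P-γ}: transport cost 50 + fixed 67 = 117.
Compare {P-β}: transport cost 93 + fixed 28 = 121.
Compare {P-α, P-β}: transport cost 78 + fixed 48 = 126.
All other subsets cost ≥ 117. Minimum total cost: 106.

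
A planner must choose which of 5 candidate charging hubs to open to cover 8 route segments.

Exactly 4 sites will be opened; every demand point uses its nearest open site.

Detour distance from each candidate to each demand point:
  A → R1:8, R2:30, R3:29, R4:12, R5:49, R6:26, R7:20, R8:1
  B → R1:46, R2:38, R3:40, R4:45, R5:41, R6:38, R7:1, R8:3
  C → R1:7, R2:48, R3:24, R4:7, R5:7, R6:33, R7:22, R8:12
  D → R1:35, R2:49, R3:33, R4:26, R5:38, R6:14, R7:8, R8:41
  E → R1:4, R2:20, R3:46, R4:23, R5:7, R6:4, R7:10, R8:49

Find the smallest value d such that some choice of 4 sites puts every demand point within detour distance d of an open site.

24

Open {A, B, C, E}.
  Farthest demand point is R3 at detour distance 24 (to C); all others are ≤ 24.
With {A, C, D, E} the worst case is 24.
With {B, C, D, E} the worst case is 24.
No size-4 selection achieves below 24.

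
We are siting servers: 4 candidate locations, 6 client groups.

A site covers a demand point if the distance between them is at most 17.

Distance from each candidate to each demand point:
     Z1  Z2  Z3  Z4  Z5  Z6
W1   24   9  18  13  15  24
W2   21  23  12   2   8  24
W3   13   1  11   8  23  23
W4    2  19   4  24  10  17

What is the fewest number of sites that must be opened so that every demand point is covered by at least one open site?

2

Coverage sets (demand points within 17 of each site):
  W1: {Z2, Z4, Z5}
  W2: {Z3, Z4, Z5}
  W3: {Z1, Z2, Z3, Z4}
  W4: {Z1, Z3, Z5, Z6}
No single site covers all 6 demand points.
But {W1, W4} covers everything, so the minimum is 2.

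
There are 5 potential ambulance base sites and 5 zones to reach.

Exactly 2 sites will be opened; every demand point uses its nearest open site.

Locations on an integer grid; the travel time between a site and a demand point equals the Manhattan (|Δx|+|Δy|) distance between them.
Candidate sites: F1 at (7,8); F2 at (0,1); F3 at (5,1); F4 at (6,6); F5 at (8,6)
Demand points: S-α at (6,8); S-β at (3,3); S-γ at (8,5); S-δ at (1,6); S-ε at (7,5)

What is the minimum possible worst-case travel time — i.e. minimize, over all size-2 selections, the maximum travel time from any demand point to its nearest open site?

Open {F2, F4}.
  Farthest demand point is S-β at travel time 5 (to F2); all others are ≤ 5.
With {F3, F4} the worst case is 5.
With {F1, F2} the worst case is 6.
No size-2 selection achieves below 5.

5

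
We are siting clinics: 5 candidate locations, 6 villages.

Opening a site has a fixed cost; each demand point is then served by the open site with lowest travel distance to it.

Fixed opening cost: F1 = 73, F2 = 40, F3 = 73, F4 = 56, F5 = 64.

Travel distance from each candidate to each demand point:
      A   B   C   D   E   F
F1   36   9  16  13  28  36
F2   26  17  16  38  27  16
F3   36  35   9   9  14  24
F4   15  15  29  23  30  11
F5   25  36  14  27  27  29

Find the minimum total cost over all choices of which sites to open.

179

Open {F4}: assign each demand point to its cheapest open site.
  A→F4 15, B→F4 15, C→F4 29, D→F4 23, E→F4 30, F→F4 11
  travel distance 123, fixed 56 → total 179.
Compare {F2}: travel distance 140 + fixed 40 = 180.
Compare {F3}: travel distance 127 + fixed 73 = 200.
Compare {F3, F4}: travel distance 73 + fixed 129 = 202.
All other subsets cost ≥ 180. Minimum total cost: 179.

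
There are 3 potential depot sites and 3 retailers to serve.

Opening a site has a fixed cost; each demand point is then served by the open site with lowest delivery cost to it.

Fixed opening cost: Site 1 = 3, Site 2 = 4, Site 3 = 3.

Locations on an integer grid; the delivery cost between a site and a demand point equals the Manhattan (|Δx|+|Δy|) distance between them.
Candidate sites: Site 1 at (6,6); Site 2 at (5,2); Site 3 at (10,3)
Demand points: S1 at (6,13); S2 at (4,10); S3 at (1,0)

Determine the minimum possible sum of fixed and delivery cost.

26

Open {Site 1, Site 2}: assign each demand point to its cheapest open site.
  S1→Site 1 7, S2→Site 1 6, S3→Site 2 6
  delivery cost 19, fixed 7 → total 26.
Compare {Site 1}: delivery cost 24 + fixed 3 = 27.
Compare {Site 1, Site 2, Site 3}: delivery cost 19 + fixed 10 = 29.
Compare {Site 1, Site 3}: delivery cost 24 + fixed 6 = 30.
All other subsets cost ≥ 27. Minimum total cost: 26.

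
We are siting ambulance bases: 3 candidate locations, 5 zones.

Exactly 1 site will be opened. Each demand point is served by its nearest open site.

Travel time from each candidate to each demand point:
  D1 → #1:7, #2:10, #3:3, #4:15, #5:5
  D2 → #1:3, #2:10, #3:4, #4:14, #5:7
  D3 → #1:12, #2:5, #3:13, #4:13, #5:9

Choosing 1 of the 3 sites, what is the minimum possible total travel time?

38

Open {D2}.
  #1→D2 3, #2→D2 10, #3→D2 4, #4→D2 14, #5→D2 7  ⇒ total 38.
Compare {D1}: total 40.
Compare {D3}: total 52.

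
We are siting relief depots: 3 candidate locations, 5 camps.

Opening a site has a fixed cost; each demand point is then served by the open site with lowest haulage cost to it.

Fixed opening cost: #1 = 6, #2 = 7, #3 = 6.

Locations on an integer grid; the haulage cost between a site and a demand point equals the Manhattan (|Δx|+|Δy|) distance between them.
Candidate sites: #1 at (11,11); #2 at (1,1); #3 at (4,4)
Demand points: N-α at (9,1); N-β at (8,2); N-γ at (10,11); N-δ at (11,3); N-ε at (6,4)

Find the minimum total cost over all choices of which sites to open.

Open {#1, #3}: assign each demand point to its cheapest open site.
  N-α→#3 8, N-β→#3 6, N-γ→#1 1, N-δ→#1 8, N-ε→#3 2
  haulage cost 25, fixed 12 → total 37.
Compare {#3}: haulage cost 37 + fixed 6 = 43.
Compare {#1, #2, #3}: haulage cost 25 + fixed 19 = 44.
Compare {#1, #2}: haulage cost 33 + fixed 13 = 46.
All other subsets cost ≥ 43. Minimum total cost: 37.

37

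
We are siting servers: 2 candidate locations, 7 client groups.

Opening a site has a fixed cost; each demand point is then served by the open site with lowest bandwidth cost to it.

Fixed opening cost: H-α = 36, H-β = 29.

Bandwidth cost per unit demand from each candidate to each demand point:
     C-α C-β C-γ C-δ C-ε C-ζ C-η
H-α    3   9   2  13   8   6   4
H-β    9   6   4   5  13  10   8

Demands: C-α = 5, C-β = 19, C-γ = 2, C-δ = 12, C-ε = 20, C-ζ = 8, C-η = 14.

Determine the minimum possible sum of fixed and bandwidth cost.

Open {H-α, H-β}: assign each demand point to its cheapest open site.
  C-α→H-α 5×3=15, C-β→H-β 19×6=114, C-γ→H-α 2×2=4, C-δ→H-β 12×5=60, C-ε→H-α 20×8=160, C-ζ→H-α 8×6=48, C-η→H-α 14×4=56
  bandwidth cost 457, fixed 65 → total 522.
Compare {H-α}: bandwidth cost 610 + fixed 36 = 646.
Compare {H-β}: bandwidth cost 679 + fixed 29 = 708.

522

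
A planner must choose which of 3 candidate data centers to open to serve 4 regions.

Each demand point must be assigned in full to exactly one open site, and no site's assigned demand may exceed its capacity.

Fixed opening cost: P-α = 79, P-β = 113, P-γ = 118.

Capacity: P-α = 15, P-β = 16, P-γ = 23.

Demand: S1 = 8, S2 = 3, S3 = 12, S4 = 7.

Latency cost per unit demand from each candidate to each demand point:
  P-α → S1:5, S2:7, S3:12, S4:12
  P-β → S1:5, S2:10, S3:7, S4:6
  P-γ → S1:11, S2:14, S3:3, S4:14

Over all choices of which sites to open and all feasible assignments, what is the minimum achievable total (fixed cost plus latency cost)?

Open {P-β, P-γ}; cheapest assignment that respects the capacities:
  P-β (cap 16, load 15): S1, S4 — cost 8×5 + 7×6 = 82
  P-γ (cap 23, load 15): S2, S3 — cost 3×14 + 12×3 = 78
  Shipping 160, fixed 231 → total 391.
  Any other capacity-feasible assignment to {P-β, P-γ} ships for at least 160.
Compare {P-α, P-γ}: its best feasible assignment gives total 392.
Compare {P-α, P-β}: its best feasible assignment gives total 430.
Every other set of open sites that can feasibly serve all demand totals ≥ 392 even under its best assignment. Minimum: 391.

391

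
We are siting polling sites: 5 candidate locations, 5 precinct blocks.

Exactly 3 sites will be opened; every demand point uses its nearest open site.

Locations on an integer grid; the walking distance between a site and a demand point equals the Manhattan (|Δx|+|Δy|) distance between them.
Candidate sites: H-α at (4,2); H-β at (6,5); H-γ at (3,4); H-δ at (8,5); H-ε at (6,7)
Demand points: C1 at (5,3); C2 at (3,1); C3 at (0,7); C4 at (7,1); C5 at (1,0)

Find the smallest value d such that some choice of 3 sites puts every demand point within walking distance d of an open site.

Open {H-α, H-β, H-γ}.
  Farthest demand point is C3 at walking distance 6 (to H-γ); all others are ≤ 6.
With {H-α, H-β, H-ε} the worst case is 6.
With {H-α, H-γ, H-δ} the worst case is 6.
No size-3 selection achieves below 6.

6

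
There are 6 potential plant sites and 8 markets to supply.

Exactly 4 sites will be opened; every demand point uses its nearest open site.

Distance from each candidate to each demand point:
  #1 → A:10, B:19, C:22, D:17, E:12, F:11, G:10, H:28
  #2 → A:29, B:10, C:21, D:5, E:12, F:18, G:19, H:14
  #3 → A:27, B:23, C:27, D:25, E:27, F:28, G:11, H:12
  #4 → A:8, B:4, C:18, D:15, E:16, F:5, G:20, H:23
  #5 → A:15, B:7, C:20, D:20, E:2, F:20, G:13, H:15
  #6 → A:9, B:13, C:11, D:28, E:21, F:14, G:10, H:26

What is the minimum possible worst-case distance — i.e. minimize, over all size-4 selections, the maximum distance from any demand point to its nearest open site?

12

Open {#1, #2, #3, #6}.
  Farthest demand point is E at distance 12 (to #1); all others are ≤ 12.
With {#2, #3, #4, #6} the worst case is 12.
With {#1, #2, #4, #6} the worst case is 14.
No size-4 selection achieves below 12.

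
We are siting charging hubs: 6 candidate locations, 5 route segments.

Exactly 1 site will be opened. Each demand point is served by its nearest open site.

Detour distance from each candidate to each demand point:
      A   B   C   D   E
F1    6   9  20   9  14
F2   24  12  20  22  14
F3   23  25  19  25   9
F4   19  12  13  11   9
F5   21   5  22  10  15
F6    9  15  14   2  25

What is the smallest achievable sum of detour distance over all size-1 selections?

Open {F1}.
  A→F1 6, B→F1 9, C→F1 20, D→F1 9, E→F1 14  ⇒ total 58.
Compare {F4}: total 64.
Compare {F6}: total 65.
No size-1 selection does better; minimum is 58.

58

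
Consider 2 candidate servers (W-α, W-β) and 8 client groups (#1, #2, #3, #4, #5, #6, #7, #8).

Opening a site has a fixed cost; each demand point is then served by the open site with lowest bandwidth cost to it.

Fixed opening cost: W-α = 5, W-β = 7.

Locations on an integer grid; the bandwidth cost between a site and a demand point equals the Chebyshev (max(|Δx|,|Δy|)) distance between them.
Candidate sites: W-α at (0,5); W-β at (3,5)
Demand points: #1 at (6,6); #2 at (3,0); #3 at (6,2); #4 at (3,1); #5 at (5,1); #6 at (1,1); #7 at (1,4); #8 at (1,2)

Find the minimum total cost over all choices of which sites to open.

Open {W-β}: assign each demand point to its cheapest open site.
  #1→W-β 3, #2→W-β 5, #3→W-β 3, #4→W-β 4, #5→W-β 4, #6→W-β 4, #7→W-β 2, #8→W-β 3
  bandwidth cost 28, fixed 7 → total 35.
Compare {W-α}: bandwidth cost 34 + fixed 5 = 39.
Compare {W-α, W-β}: bandwidth cost 27 + fixed 12 = 39.

35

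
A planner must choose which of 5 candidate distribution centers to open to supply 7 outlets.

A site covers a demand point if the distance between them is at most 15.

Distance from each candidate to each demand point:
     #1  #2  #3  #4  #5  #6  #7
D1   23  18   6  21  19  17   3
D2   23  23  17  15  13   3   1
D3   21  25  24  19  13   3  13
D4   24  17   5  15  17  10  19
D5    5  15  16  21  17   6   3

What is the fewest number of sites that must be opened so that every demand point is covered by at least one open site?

Coverage sets (demand points within 15 of each site):
  D1: {#3, #7}
  D2: {#4, #5, #6, #7}
  D3: {#5, #6, #7}
  D4: {#3, #4, #6}
  D5: {#1, #2, #6, #7}
No 2 sites suffice: every size-2 union leaves at least one demand point uncovered.
But {D1, D2, D5} covers everything, so the minimum is 3.

3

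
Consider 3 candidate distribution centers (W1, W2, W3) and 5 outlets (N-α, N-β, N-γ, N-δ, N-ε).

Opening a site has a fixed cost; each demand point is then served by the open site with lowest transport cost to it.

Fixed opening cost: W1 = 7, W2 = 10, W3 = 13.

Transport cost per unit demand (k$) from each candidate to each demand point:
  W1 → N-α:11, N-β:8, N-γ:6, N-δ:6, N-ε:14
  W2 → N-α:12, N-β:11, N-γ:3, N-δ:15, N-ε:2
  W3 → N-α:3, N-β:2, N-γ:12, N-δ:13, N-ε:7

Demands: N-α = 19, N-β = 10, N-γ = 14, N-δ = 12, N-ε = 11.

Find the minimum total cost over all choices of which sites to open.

Open {W1, W2, W3}: assign each demand point to its cheapest open site.
  N-α→W3 19×3=57, N-β→W3 10×2=20, N-γ→W2 14×3=42, N-δ→W1 12×6=72, N-ε→W2 11×2=22
  transport cost 213, fixed 30 → total 243.
Compare {W2, W3}: transport cost 297 + fixed 23 = 320.
Compare {W1, W3}: transport cost 310 + fixed 20 = 330.
Compare {W1, W2}: transport cost 425 + fixed 17 = 442.
All other subsets cost ≥ 320. Minimum total cost: 243.

243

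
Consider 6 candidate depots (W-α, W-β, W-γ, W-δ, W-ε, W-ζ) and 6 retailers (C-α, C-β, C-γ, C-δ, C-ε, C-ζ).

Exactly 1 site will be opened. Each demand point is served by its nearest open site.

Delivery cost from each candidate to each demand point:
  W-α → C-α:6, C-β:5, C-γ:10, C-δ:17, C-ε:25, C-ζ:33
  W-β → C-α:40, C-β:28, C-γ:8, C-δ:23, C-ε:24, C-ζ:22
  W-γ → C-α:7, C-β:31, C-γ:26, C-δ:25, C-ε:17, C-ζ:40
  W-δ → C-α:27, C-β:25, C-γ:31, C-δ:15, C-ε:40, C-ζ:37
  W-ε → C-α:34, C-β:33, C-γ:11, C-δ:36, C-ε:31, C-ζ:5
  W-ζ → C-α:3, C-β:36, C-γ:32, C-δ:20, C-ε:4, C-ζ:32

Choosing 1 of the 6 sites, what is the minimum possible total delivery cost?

Open {W-α}.
  C-α→W-α 6, C-β→W-α 5, C-γ→W-α 10, C-δ→W-α 17, C-ε→W-α 25, C-ζ→W-α 33  ⇒ total 96.
Compare {W-ζ}: total 127.
Compare {W-β}: total 145.
No size-1 selection does better; minimum is 96.

96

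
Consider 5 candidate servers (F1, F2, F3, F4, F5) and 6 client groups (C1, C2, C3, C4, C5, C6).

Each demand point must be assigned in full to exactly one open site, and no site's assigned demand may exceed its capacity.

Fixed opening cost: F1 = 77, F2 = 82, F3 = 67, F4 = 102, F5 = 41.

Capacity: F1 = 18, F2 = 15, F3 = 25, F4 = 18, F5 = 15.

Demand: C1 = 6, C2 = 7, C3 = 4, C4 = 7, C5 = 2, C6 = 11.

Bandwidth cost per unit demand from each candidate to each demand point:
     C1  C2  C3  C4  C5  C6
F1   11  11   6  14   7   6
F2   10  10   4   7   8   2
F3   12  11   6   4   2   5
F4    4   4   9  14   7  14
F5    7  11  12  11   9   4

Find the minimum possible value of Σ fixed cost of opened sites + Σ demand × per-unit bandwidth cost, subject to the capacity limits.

Open {F3, F4}; cheapest assignment that respects the capacities:
  F3 (cap 25, load 24): C3, C4, C5, C6 — cost 4×6 + 7×4 + 2×2 + 11×5 = 111
  F4 (cap 18, load 13): C1, C2 — cost 6×4 + 7×4 = 52
  Shipping 163, fixed 169 → total 332.
  Any other capacity-feasible assignment to {F3, F4} ships for at least 163.
Compare {F3, F5}: its best feasible assignment gives total 338.
Compare {F3, F4, F5}: its best feasible assignment gives total 362.
Every other set of open sites that can feasibly serve all demand totals ≥ 338 even under its best assignment. Minimum: 332.

332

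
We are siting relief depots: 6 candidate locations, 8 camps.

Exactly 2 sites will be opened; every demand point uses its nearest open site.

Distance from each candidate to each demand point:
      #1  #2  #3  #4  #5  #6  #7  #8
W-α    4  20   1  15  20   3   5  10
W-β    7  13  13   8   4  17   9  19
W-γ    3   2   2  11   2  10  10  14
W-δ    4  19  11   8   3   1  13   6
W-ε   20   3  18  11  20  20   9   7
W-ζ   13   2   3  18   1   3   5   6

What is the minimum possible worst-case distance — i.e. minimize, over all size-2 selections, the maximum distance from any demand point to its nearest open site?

8

Open {W-β, W-ζ}.
  Farthest demand point is #4 at distance 8 (to W-β); all others are ≤ 8.
With {W-δ, W-ζ} the worst case is 8.
With {W-γ, W-δ} the worst case is 10.
No size-2 selection achieves below 8.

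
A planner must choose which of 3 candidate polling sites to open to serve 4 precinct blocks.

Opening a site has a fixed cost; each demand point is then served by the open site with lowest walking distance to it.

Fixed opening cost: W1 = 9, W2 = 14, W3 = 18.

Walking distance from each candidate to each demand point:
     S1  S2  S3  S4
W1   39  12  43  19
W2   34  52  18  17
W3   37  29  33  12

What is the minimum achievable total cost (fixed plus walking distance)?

104

Open {W1, W2}: assign each demand point to its cheapest open site.
  S1→W2 34, S2→W1 12, S3→W2 18, S4→W2 17
  walking distance 81, fixed 23 → total 104.
Compare {W1, W2, W3}: walking distance 76 + fixed 41 = 117.
Compare {W1, W3}: walking distance 94 + fixed 27 = 121.
Compare {W1}: walking distance 113 + fixed 9 = 122.
All other subsets cost ≥ 117. Minimum total cost: 104.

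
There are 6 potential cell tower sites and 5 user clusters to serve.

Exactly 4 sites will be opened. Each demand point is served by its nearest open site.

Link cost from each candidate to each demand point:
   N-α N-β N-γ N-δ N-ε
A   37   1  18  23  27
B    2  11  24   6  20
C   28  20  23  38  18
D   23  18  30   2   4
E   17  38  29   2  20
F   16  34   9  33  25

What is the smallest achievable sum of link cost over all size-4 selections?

Open {A, B, D, F}.
  N-α→B 2, N-β→A 1, N-γ→F 9, N-δ→D 2, N-ε→D 4  ⇒ total 18.
Compare {A, B, C, D}: total 27.
Compare {A, B, D, E}: total 27.
No size-4 selection does better; minimum is 18.

18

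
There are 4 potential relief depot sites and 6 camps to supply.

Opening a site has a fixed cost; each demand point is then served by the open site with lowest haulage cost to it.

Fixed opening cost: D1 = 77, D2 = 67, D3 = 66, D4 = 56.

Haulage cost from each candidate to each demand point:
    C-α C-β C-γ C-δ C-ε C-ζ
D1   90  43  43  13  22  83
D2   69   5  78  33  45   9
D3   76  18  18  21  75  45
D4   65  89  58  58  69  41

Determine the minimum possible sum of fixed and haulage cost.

Open {D2, D3}: assign each demand point to its cheapest open site.
  C-α→D2 69, C-β→D2 5, C-γ→D3 18, C-δ→D3 21, C-ε→D2 45, C-ζ→D2 9
  haulage cost 167, fixed 133 → total 300.
Compare {D1, D2}: haulage cost 161 + fixed 144 = 305.
Compare {D2}: haulage cost 239 + fixed 67 = 306.
Compare {D3}: haulage cost 253 + fixed 66 = 319.
All other subsets cost ≥ 305. Minimum total cost: 300.

300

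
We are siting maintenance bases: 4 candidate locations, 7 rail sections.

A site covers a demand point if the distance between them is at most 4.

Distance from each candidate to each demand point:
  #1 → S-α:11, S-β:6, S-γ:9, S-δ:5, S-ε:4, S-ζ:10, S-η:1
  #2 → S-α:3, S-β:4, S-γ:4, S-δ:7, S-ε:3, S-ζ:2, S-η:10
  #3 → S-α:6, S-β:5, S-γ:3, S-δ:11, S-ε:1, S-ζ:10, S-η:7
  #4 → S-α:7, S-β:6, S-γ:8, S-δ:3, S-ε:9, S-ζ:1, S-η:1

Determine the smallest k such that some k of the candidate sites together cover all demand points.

Coverage sets (demand points within 4 of each site):
  #1: {S-ε, S-η}
  #2: {S-α, S-β, S-γ, S-ε, S-ζ}
  #3: {S-γ, S-ε}
  #4: {S-δ, S-ζ, S-η}
No single site covers all 7 demand points.
But {#2, #4} covers everything, so the minimum is 2.

2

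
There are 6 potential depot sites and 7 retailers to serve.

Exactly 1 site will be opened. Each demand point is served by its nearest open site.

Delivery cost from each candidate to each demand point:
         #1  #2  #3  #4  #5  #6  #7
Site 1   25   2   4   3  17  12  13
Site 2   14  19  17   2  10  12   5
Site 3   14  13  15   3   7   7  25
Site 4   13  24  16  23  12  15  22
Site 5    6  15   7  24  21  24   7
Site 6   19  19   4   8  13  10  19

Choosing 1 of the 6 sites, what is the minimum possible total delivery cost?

Open {Site 1}.
  #1→Site 1 25, #2→Site 1 2, #3→Site 1 4, #4→Site 1 3, #5→Site 1 17, #6→Site 1 12, #7→Site 1 13  ⇒ total 76.
Compare {Site 2}: total 79.
Compare {Site 3}: total 84.
No size-1 selection does better; minimum is 76.

76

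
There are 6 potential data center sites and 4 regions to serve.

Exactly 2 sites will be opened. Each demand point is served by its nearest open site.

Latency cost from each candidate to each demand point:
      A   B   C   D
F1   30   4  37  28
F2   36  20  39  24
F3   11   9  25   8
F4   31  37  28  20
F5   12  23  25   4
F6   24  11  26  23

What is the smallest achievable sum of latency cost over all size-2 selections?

Open {F1, F5}.
  A→F5 12, B→F1 4, C→F5 25, D→F5 4  ⇒ total 45.
Compare {F1, F3}: total 48.
Compare {F3, F5}: total 49.
No size-2 selection does better; minimum is 45.

45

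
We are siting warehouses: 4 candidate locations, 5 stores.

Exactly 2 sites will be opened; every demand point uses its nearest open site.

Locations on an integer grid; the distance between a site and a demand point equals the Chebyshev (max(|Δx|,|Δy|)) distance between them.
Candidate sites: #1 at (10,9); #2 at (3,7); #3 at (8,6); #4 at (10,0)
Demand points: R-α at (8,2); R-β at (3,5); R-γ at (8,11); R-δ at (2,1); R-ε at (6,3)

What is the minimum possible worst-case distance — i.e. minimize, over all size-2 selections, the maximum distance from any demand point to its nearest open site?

Open {#1, #2}.
  Farthest demand point is R-δ at distance 6 (to #2); all others are ≤ 6.
With {#1, #3} the worst case is 6.
With {#2, #3} the worst case is 6.
No size-2 selection achieves below 6.

6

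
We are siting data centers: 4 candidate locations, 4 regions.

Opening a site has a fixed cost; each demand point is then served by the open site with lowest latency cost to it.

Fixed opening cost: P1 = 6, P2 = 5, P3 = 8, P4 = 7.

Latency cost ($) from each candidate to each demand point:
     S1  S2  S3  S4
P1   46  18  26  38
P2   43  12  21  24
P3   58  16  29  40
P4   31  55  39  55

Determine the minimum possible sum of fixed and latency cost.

Open {P2, P4}: assign each demand point to its cheapest open site.
  S1→P4 31, S2→P2 12, S3→P2 21, S4→P2 24
  latency cost 88, fixed 12 → total 100.
Compare {P2}: latency cost 100 + fixed 5 = 105.
Compare {P1, P2, P4}: latency cost 88 + fixed 18 = 106.
Compare {P2, P3, P4}: latency cost 88 + fixed 20 = 108.
All other subsets cost ≥ 105. Minimum total cost: 100.

100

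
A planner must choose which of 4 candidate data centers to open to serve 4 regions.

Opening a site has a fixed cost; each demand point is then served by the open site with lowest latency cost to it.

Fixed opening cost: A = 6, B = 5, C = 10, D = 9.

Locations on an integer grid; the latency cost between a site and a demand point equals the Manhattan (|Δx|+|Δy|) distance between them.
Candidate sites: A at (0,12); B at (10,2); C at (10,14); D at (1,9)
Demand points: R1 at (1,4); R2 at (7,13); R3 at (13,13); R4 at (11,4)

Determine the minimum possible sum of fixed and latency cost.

Open {B, C}: assign each demand point to its cheapest open site.
  R1→B 11, R2→C 4, R3→C 4, R4→B 3
  latency cost 22, fixed 15 → total 37.
Compare {B, C, D}: latency cost 16 + fixed 24 = 40.
Compare {A, B, C}: latency cost 20 + fixed 21 = 41.
Compare {C, D}: latency cost 24 + fixed 19 = 43.
All other subsets cost ≥ 40. Minimum total cost: 37.

37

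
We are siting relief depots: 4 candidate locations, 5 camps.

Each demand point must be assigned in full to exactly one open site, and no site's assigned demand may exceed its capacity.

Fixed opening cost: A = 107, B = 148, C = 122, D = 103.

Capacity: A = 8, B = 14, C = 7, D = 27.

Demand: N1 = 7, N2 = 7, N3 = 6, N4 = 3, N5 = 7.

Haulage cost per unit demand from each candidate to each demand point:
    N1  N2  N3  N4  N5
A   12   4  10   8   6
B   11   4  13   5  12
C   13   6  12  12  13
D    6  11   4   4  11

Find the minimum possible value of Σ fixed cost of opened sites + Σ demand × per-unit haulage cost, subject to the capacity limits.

393

Open {A, D}; cheapest assignment that respects the capacities:
  A (cap 8, load 7): N2 — cost 7×4 = 28
  D (cap 27, load 23): N1, N3, N4, N5 — cost 7×6 + 6×4 + 3×4 + 7×11 = 155
  Shipping 183, fixed 210 → total 393.
  Any other capacity-feasible assignment to {A, D} ships for at least 183.
Compare {C, D}: its best feasible assignment gives total 422.
Compare {B, D}: its best feasible assignment gives total 434.
Every other set of open sites that can feasibly serve all demand totals ≥ 422 even under its best assignment. Minimum: 393.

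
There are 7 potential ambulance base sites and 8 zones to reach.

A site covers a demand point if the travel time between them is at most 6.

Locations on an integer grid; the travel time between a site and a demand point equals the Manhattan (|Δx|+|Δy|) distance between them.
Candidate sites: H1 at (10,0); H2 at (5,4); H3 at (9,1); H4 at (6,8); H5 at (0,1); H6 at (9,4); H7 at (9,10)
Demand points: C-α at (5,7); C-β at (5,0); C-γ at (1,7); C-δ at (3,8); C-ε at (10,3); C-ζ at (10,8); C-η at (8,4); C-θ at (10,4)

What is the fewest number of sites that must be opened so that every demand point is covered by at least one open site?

2

Coverage sets (demand points within 6 of each site):
  H1: {C-β, C-ε, C-η, C-θ}
  H2: {C-α, C-β, C-δ, C-ε, C-η, C-θ}
  H3: {C-β, C-ε, C-η, C-θ}
  H4: {C-α, C-γ, C-δ, C-ζ, C-η}
  H5: {C-β}
  H6: {C-ε, C-ζ, C-η, C-θ}
  H7: {C-ζ}
No single site covers all 8 demand points.
But {H1, H4} covers everything, so the minimum is 2.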